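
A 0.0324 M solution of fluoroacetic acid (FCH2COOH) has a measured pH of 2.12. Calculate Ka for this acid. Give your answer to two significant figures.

[H+] = 10^(-2.12) = 7.59 × 10^-3 M
At equilibrium [HA] = 0.0324 − 7.59 × 10^-3 = 2.48 × 10^-2 M
Ka = [H+][A-]/[HA] = (7.59 × 10^-3)² / 2.48 × 10^-2 = 2.3 × 10^-3

Ka = 2.3 × 10^-3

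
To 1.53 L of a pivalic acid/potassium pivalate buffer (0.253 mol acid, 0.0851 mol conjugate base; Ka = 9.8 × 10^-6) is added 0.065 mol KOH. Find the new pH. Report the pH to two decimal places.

OH- converts (CH3)3CCOOH to (CH3)3CCOO-: (CH3)3CCOOH → 0.188 mol, (CH3)3CCOO- → 0.15 mol.
pKa = −log(9.8 × 10^-6) = 5.009
pH = pKa + log([A⁻]/[HA]) = 5.009 + log(0.15/0.188) = 5.009 -0.098

pH = 4.91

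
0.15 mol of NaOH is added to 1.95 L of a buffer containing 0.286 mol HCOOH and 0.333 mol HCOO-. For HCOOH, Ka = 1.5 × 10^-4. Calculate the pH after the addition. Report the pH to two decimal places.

OH- converts HCOOH to HCOO-: HCOOH → 0.136 mol, HCOO- → 0.483 mol.
pKa = −log(1.5 × 10^-4) = 3.824
pH = pKa + log(n_HCOO-/n_HCOOH) = 3.824 + log(0.483/0.136) = 3.824 + (+0.550)

pH = 4.37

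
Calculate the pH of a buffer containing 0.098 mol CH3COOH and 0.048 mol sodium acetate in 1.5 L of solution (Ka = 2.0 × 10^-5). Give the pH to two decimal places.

pH = 4.39

pKa = −log(2.0 × 10^-5) = 4.699
Henderson–Hasselbalch: pH = pKa + log([CH3COO-]/[CH3COOH]) = 4.699 + log(0.048/0.098)
pH = 4.699 + (-0.310) = 4.39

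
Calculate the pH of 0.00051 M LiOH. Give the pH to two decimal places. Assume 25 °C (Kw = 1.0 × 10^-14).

LiOH is a strong base; [OH-] = 0.00051 M.
pOH = -log(0.00051) = 3.29
pH = 14.00 - 3.29 = 10.71

pH = 10.71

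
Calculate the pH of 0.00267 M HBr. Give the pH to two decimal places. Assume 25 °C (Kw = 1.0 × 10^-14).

pH = 2.57

HBr is a strong acid and dissociates completely, so [H+] = 0.00267 M.
pH = -log(0.00267) = 2.57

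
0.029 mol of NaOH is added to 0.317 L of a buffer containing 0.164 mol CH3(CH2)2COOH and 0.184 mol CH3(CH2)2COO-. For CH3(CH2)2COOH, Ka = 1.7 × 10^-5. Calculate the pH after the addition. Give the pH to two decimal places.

pH = 4.97

OH- converts CH3(CH2)2COOH to CH3(CH2)2COO-: CH3(CH2)2COOH → 0.135 mol, CH3(CH2)2COO- → 0.213 mol.
pKa = −log(1.7 × 10^-5) = 4.770
Henderson–Hasselbalch with mole ratio 0.213/0.135: pH = 4.770 + (+0.198)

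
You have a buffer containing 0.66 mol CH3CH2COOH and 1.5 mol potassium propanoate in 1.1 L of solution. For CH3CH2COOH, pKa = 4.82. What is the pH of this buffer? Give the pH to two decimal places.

Henderson–Hasselbalch: pH = pKa + log([CH3CH2COO-]/[CH3CH2COOH]) = 4.82 + log(1.5/0.66)
pH = 4.82 + (+0.357) = 5.18

pH = 5.18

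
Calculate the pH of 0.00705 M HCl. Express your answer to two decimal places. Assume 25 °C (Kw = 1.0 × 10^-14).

pH = 2.15

HCl is a strong acid and dissociates completely, so [H+] = 0.00705 M.
pH = -log(0.00705) = 2.15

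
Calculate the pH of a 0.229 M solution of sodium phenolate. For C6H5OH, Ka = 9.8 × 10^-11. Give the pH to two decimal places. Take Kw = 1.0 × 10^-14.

pH = 11.68

C6H5O- is the conjugate base of the weak acid C6H5OH.
Kb = Kw/Ka = 1.0×10^-14 / 9.8 × 10^-11 = 1.02 × 10^-4
From the ICE table, Kb = x²/(0.229 − x) = 1.02 × 10^-4.
Since Kb ≪ C₀, x ≈ √(Kb·C₀) = 4.83 × 10^-3 M.
(x/C₀ = 2.1% < 5%, so the approximation holds.)
pOH = 2.32, so pH = 14.00 − pOH = 11.68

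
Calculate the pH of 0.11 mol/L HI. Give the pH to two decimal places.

pH = 0.96

HI is a strong acid and dissociates completely, so [H+] = 0.11 M.
pH = -log(0.11) = 0.96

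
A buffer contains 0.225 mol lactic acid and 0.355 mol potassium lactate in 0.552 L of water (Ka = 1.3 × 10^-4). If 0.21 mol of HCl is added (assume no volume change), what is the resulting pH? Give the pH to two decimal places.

Added H+ converts CH3CH(OH)COO- to CH3CH(OH)COOH: CH3CH(OH)COOH → 0.435 mol, CH3CH(OH)COO- → 0.145 mol.
pKa = −log(1.3 × 10^-4) = 3.886
pH = pKa + log([A⁻]/[HA]) = 3.886 + log(0.145/0.435) = 3.886 -0.477

pH = 3.41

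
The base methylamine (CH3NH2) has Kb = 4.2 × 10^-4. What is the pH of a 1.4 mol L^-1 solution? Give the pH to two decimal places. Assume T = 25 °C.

CH3NH2 + H2O ⇌ CH3NH3+ + OH-
From the ICE table, Kb = [OH-]²/(1.4 − [OH-]) = 4.2 × 10^-4.
Assume [OH-] ≪ 1.4: [OH-] ≈ √(4.2 × 10^-4 × 1.4) = 2.42 × 10^-2 M
pOH = 1.62, so pH = 14.00 − pOH = 12.38

pH = 12.38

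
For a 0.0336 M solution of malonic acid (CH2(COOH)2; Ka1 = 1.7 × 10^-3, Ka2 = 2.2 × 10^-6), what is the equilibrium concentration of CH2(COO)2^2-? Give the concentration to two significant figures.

2.2 × 10^-6 M

First ionization gives [H+] ≈ [CH2(COOH)COO-] = 6.76 × 10^-3 M.
Second step: Ka2 = [H+][CH2(COO)2^2-]/[CH2(COOH)COO-] ≈ [CH2(COO)2^2-] (since [H+] ≈ [CH2(COOH)COO-]).
So [CH2(COO)2^2-] ≈ Ka2.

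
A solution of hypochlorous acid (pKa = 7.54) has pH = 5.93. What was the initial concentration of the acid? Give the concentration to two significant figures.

[H+] = 10^(-5.93) = 1.17 × 10^-6 M = x
Ka = 10^(−7.54) = 2.88 × 10^-8
Ka = x²/(C₀ − x) ⇒ C₀ = x + x²/Ka
C₀ = 1.17 × 10^-6 + (1.17 × 10^-6)²/(2.88 × 10^-8) = 4.87 × 10^-5 M

C₀ = 4.9 × 10^-5 M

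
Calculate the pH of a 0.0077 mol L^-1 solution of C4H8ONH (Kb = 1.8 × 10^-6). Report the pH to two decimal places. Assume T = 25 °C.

C4H8ONH + H2O ⇌ C4H8ONH2+ + OH-
Kb = [OH-]²/(0.0077 − [OH-]) = 1.8 × 10^-6
Since Kb ≪ C₀, [OH-] ≈ √(Kb·C₀) = 1.18 × 10^-4 M.
([OH-]/C₀ = 1.5% < 5%, so the approximation holds.)
pOH = −log(1.18 × 10^-4) = 3.93; pH = 14.00 − 3.93 = 10.07

pH = 10.07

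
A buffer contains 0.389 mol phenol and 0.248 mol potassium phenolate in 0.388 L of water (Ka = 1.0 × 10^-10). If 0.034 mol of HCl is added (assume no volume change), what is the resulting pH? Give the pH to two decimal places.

Added H+ converts C6H5O- to C6H5OH: C6H5OH → 0.423 mol, C6H5O- → 0.214 mol.
pKa = −log(1.0 × 10^-10) = 10.000
Henderson–Hasselbalch with mole ratio 0.214/0.423: pH = 10.000 + (-0.296)

pH = 9.70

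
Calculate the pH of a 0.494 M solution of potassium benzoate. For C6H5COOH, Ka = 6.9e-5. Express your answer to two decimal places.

pH = 8.93

C6H5COO- is the conjugate base of the weak acid C6H5COOH.
Kb = Kw/Ka = 1.0×10^-14 / 6.9 × 10^-5 = 1.45 × 10^-10
Kb = x²/(0.494 − x) = 1.45 × 10^-10
Neglecting x in the denominator: x = √(1.45 × 10^-10 × 0.494) = 8.46 × 10^-6 M
pOH = −log(8.46 × 10^-6) = 5.07; pH = 14.00 − 5.07 = 8.93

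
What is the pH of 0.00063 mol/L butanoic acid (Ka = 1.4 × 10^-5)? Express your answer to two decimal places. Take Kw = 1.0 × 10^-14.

pH = 4.06

CH3(CH2)2COOH ⇌ CH3(CH2)2COO- + H+
Ka = [H+]²/(0.00063 − [H+]) = 1.4 × 10^-5
The 5% rule fails; solving [H+]² + Ka·[H+] − Ka·C₀ = 0 exactly:
[H+] = [−1.4e-05 + √(1.4e-05² + 3.53e-08)]/2 = 8.72 × 10^-5 M
pH = −log(8.72 × 10^-5) = 4.06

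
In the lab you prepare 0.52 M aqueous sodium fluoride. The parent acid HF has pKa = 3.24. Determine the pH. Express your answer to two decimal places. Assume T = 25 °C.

pH = 8.48

F- is the conjugate base of the weak acid HF.
Ka = 10^(−3.24) = 5.75 × 10^-4
Kb = Kw/Ka = 1.0×10^-14 / 5.75 × 10^-4 = 1.74 × 10^-11
From the ICE table, Kb = x²/(0.52 − x) = 1.74 × 10^-11.
Assume x ≪ 0.52: x ≈ √(1.74 × 10^-11 × 0.52) = 3.01 × 10^-6 M
pOH = −log(3.01 × 10^-6) = 5.52; pH = 14.00 − 5.52 = 8.48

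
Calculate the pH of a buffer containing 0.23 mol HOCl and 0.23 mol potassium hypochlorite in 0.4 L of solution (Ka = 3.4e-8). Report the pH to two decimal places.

pKa = −log(3.4 × 10^-8) = 7.469
pH = pKa + log([A⁻]/[HA]) = 7.469 + log(0.23/0.23)
pH = 7.469 + (+0.000) = 7.47

pH = 7.47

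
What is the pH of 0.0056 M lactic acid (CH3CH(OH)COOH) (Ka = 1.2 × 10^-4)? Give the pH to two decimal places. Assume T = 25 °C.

pH = 3.12

CH3CH(OH)COOH ⇌ CH3CH(OH)COO- + H+
Ka = x²/(0.0056 − x) = 1.2 × 10^-4
The 5% rule fails; solving x² + Ka·x − Ka·C₀ = 0 exactly:
x = (−Ka + √(Ka² + 4·Ka·C₀))/2 = 7.62 × 10^-4 M
pH = −log[H+] = −log(7.62 × 10^-4) = 3.12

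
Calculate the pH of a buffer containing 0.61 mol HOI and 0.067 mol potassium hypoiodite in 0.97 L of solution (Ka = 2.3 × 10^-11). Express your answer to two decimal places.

pKa = −log(2.3 × 10^-11) = 10.638
pH = pKa + log([A⁻]/[HA]) = 10.638 + log(0.067/0.61)
pH = 10.638 + (-0.959) = 9.68

pH = 9.68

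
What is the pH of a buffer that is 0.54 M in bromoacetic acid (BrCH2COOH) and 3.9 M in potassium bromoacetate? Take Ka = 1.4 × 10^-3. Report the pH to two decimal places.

pKa = −log(1.4 × 10^-3) = 2.854
pH = pKa + log([A⁻]/[HA]) = 2.854 + log(3.9/0.54)
pH = 2.854 + (+0.859) = 3.71

pH = 3.71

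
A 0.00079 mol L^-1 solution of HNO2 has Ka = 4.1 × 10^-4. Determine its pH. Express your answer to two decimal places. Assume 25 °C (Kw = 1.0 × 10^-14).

pH = 3.40

HNO2 ⇌ NO2- + H+
Let x = [H+] at equilibrium. Ka = x²/(0.00079 − x).
x is not negligible relative to C₀; solve x² + 0.00041·x − 3.24e-07 = 0.
x = [−0.00041 + √(0.00041² + 1.3e-06)]/2 = 4.00 × 10^-4 M
pH = −log(4.00 × 10^-4) = 3.40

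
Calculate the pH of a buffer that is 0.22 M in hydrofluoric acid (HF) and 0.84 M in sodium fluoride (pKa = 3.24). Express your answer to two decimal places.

pH = pKa + log([A⁻]/[HA]) = 3.24 + log(0.84/0.22)
pH = 3.24 + (+0.582) = 3.82

pH = 3.82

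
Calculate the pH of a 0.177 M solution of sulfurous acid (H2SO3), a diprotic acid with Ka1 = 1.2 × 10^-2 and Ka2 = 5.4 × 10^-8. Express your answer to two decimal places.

pH = 1.39

Since Ka1 ≫ Ka2, the first ionization dominates [H+].
Ka1 = x²/(0.177 − x) = 1.2 × 10^-2
Solving the quadratic: x = (−Ka1 + √(Ka1² + 4·Ka1·C₀))/2 = 4.05 × 10^-2 M
pH = −log(4.05 × 10^-2) = 1.39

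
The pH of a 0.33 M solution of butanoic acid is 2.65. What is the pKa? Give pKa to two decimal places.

[H+] = 10^(-2.65) = 2.24 × 10^-3 M
At equilibrium [HA] = 0.33 − 2.24 × 10^-3 = 3.28 × 10^-1 M
Ka = [H+][A-]/[HA] = (2.24 × 10^-3)² / 3.28 × 10^-1 = 1.53 × 10^-5
pKa = -log(1.53 × 10^-5) = 4.82

pKa = 4.82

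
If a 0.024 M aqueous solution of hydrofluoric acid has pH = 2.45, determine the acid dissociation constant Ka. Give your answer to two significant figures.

[H+] = 10^(-2.45) = 3.55 × 10^-3 M
At equilibrium [HA] = 0.024 − 3.55 × 10^-3 = 2.04 × 10^-2 M
Ka = [H+][A-]/[HA] = (3.55 × 10^-3)² / 2.04 × 10^-2 = 6.2 × 10^-4

Ka = 6.2 × 10^-4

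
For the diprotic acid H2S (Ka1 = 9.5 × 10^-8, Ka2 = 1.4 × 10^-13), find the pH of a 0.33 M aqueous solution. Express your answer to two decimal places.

Since Ka1 ≫ Ka2, the first ionization dominates [H+].
Ka1 = x²/(0.33 − x) = 9.5 × 10^-8
x ≈ √(9.5 × 10^-8 × 0.33) = 1.77 × 10^-4 M
pH = −log(1.77 × 10^-4) = 3.75

pH = 3.75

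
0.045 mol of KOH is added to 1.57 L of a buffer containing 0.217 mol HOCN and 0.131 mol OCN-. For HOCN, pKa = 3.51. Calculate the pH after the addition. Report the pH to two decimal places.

OH- converts HOCN to OCN-: HOCN → 0.172 mol, OCN- → 0.176 mol.
Henderson–Hasselbalch with mole ratio 0.176/0.172: pH = 3.51 + (+0.010)

pH = 3.52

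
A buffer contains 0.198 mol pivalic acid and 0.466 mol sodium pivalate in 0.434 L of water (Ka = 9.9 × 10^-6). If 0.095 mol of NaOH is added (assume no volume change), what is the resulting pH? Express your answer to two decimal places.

After neutralization: n((CH3)3CCOOH) = 0.103 mol, n((CH3)3CCOO-) = 0.561 mol.
pKa = −log(9.9 × 10^-6) = 5.004
Henderson–Hasselbalch with mole ratio 0.561/0.103: pH = 5.004 + (+0.736)

pH = 5.74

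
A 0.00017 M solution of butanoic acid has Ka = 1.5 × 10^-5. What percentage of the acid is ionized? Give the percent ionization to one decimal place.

CH3(CH2)2COOH ⇌ CH3(CH2)2COO- + H+; let x = [H+] at equilibrium.
Solve x² + 1.5e-05x − 2.55e-09 = 0 → x = 4.36 × 10^-5 M
Fraction ionized = 4.36 × 10^-5 / 0.00017 = 0.2565 → 25.6%

25.6%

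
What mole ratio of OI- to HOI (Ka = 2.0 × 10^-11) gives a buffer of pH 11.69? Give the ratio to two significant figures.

pKa = -log(2.0 × 10^-11) = 10.699
pH = pKa + log(r) ⇒ log(r) = 11.69 − 10.699 = +0.991
r = [OI-]/[HOI] = 10^(+0.991) = 9.79

ratio = 9.8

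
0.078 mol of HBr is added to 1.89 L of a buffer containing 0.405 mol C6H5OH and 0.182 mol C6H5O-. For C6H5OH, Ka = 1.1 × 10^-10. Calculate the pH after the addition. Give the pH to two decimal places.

pH = 9.29

After neutralization: n(C6H5OH) = 0.483 mol, n(C6H5O-) = 0.104 mol.
pKa = −log(1.1 × 10^-10) = 9.959
pH = pKa + log(n_C6H5O-/n_C6H5OH) = 9.959 + log(0.104/0.483) = 9.959 + (-0.667)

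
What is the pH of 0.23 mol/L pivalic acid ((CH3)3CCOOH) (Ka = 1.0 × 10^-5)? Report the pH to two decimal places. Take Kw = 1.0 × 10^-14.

pH = 2.82

(CH3)3CCOOH ⇌ (CH3)3CCOO- + H+
From the ICE table, Ka = [H+]²/(0.23 − [H+]) = 1.0 × 10^-5.
Neglecting [H+] in the denominator: [H+] = √(1.0 × 10^-5 × 0.23) = 1.52 × 10^-3 M
pH = −log(1.52 × 10^-3) = 2.82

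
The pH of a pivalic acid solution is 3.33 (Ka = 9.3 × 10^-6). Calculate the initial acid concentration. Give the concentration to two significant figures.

[H+] = 10^(-3.33) = 4.68 × 10^-4 M = x
Ka = x²/(C₀ − x) ⇒ C₀ = x + x²/Ka
C₀ = 4.68 × 10^-4 + (4.68 × 10^-4)²/(9.3 × 10^-6) = 2.40 × 10^-2 M

C₀ = 2.4 × 10^-2 M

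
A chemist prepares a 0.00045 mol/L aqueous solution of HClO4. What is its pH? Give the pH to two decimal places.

pH = 3.35

HClO4 is a strong acid and dissociates completely, so [H+] = 0.00045 M.
pH = -log(0.00045) = 3.35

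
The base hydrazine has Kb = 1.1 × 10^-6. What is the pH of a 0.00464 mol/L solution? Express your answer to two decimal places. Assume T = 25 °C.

N2H4 + H2O ⇌ N2H5+ + OH-
From the ICE table, Kb = [OH-]²/(0.00464 − [OH-]) = 1.1 × 10^-6.
Since Kb ≪ C₀, [OH-] ≈ √(Kb·C₀) = 7.14 × 10^-5 M.
pOH = −log(7.14 × 10^-5) = 4.15; pH = 14.00 − 4.15 = 9.85

pH = 9.85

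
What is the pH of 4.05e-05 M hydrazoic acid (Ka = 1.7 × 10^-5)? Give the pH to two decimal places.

HN3 ⇌ N3- + H+
Ka = x²/(4.05e-05 − x) = 1.7 × 10^-5
x is not negligible relative to C₀; solve x² + 1.7e-05·x − 6.89e-10 = 0.
x = (−Ka + √(Ka² + 4·Ka·C₀))/2 = 1.91 × 10^-5 M
pH = −log[H+] = −log(1.91 × 10^-5) = 4.72

pH = 4.72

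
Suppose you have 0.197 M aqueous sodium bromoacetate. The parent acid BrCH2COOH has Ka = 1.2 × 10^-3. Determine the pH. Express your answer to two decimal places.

pH = 8.11

BrCH2COO- is the conjugate base of the weak acid BrCH2COOH.
Kb = Kw/Ka = 1.0×10^-14 / 1.2 × 10^-3 = 8.33 × 10^-12
Kb = x²/(0.197 − x) = 8.33 × 10^-12
Assume x ≪ 0.197: x ≈ √(8.33 × 10^-12 × 0.197) = 1.28 × 10^-6 M
(x/C₀ = 0.00065% < 5%, so the approximation holds.)
pOH = −log(1.28 × 10^-6) = 5.89; pH = 14.00 − 5.89 = 8.11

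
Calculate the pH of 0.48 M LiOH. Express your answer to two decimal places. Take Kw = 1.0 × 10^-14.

LiOH is a strong base; [OH-] = 0.48 M.
pOH = -log(0.48) = 0.32
pH = 14.00 - 0.32 = 13.68

pH = 13.68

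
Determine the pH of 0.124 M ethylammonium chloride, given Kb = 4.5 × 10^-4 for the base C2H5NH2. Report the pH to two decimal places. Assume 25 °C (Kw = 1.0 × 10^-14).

C2H5NH3+ is the conjugate acid of the weak base C2H5NH2.
Ka = Kw/Kb = 1.0×10^-14 / 4.5 × 10^-4 = 2.22 × 10^-11
From the ICE table, Ka = [H+]²/(0.124 − [H+]) = 2.22 × 10^-11.
Since Ka ≪ C₀, [H+] ≈ √(Ka·C₀) = 1.66 × 10^-6 M.
([H+]/C₀ = 0.0013% < 5%, so the approximation holds.)
pH = −log[H+] = −log(1.66 × 10^-6) = 5.78

pH = 5.78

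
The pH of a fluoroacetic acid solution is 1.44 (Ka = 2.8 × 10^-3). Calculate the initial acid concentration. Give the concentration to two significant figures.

[H+] = 10^(-1.44) = 3.63 × 10^-2 M = x
Ka = x²/(C₀ − x) ⇒ C₀ = x + x²/Ka
C₀ = 3.63 × 10^-2 + (3.63 × 10^-2)²/(2.8 × 10^-3) = 5.07 × 10^-1 M

C₀ = 5.1 × 10^-1 M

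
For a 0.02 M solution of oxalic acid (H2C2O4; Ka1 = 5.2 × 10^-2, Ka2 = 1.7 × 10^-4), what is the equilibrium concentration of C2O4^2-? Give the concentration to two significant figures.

First ionization gives [H+] ≈ [HC2O4-] = 1.54 × 10^-2 M.
Second step: Ka2 = [H+][C2O4^2-]/[HC2O4-] ≈ [C2O4^2-] (since [H+] ≈ [HC2O4-]).
So [C2O4^2-] ≈ Ka2.

1.7 × 10^-4 M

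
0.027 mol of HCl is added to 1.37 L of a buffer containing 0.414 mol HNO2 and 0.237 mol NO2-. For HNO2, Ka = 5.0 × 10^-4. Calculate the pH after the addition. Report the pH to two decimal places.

After neutralization: n(HNO2) = 0.441 mol, n(NO2-) = 0.21 mol.
pKa = −log(5.0 × 10^-4) = 3.301
Henderson–Hasselbalch with mole ratio 0.21/0.441: pH = 3.301 + (-0.322)

pH = 2.98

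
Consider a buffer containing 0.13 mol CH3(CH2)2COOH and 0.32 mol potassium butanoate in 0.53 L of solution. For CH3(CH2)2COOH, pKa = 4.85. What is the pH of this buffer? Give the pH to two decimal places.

pH = pKa + log([A⁻]/[HA]) = 4.85 + log(0.32/0.13)
pH = 4.85 + (+0.391) = 5.24

pH = 5.24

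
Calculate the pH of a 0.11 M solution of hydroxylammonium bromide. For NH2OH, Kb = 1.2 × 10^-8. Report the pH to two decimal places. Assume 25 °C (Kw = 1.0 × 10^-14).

pH = 3.52

NH3OH+ is the conjugate acid of the weak base NH2OH.
Ka = Kw/Kb = 1.0×10^-14 / 1.2 × 10^-8 = 8.33 × 10^-7
Ka = [H+]²/(0.11 − [H+]) = 8.33 × 10^-7
Since Ka ≪ C₀, [H+] ≈ √(Ka·C₀) = 3.03 × 10^-4 M.
pH = −log[H+] = −log(3.03 × 10^-4) = 3.52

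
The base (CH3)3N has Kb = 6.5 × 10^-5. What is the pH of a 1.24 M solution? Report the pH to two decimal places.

pH = 11.95

(CH3)3N + H2O ⇌ (CH3)3NH+ + OH-
Kb = x²/(1.24 − x) = 6.5 × 10^-5
Neglecting x in the denominator: x = √(6.5 × 10^-5 × 1.24) = 8.98 × 10^-3 M
(x/C₀ = 0.72% < 5%, so the approximation holds.)
pOH = 2.05, so pH = 14.00 − pOH = 11.95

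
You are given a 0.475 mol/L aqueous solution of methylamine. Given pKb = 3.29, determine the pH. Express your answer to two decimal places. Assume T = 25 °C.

CH3NH2 + H2O ⇌ CH3NH3+ + OH-
Kb = 10^(−3.29) = 5.13 × 10^-4
Kb = [OH-]²/(0.475 − [OH-]) = 5.13 × 10^-4
Assume [OH-] ≪ 0.475: [OH-] ≈ √(5.13 × 10^-4 × 0.475) = 1.56 × 10^-2 M
pOH = 1.81, so pH = 14.00 − pOH = 12.19

pH = 12.19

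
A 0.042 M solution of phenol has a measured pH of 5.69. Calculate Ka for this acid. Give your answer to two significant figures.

Ka = 9.9 × 10^-11

[H+] = 10^(-5.69) = 2.04 × 10^-6 M
At equilibrium [HA] = 0.042 − 2.04 × 10^-6 = 4.20 × 10^-2 M
Ka = [H+][A-]/[HA] = (2.04 × 10^-6)² / 4.20 × 10^-2 = 9.9 × 10^-11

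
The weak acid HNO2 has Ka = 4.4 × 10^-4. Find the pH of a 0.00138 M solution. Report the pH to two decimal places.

pH = 3.23

HNO2 ⇌ NO2- + H+
Ka = [H+]²/(0.00138 − [H+]) = 4.4 × 10^-4
The 5% rule fails; solving [H+]² + Ka·[H+] − Ka·C₀ = 0 exactly:
[H+] = [−0.00044 + √(0.00044² + 2.43e-06)]/2 = 5.90 × 10^-4 M
pH = −log[H+] = −log(5.90 × 10^-4) = 3.23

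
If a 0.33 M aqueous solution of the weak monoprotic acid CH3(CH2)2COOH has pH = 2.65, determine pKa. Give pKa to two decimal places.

pKa = 4.82

[H+] = 10^(-2.65) = 2.24 × 10^-3 M
At equilibrium [HA] = 0.33 − 2.24 × 10^-3 = 3.28 × 10^-1 M
Ka = [H+][A-]/[HA] = (2.24 × 10^-3)² / 3.28 × 10^-1 = 1.53 × 10^-5
pKa = -log(1.53 × 10^-5) = 4.82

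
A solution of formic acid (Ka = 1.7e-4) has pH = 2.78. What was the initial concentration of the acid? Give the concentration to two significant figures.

C₀ = 1.8 × 10^-2 M

[H+] = 10^(-2.78) = 1.66 × 10^-3 M = x
Ka = x²/(C₀ − x) ⇒ C₀ = x + x²/Ka
C₀ = 1.66 × 10^-3 + (1.66 × 10^-3)²/(1.7 × 10^-4) = 1.79 × 10^-2 M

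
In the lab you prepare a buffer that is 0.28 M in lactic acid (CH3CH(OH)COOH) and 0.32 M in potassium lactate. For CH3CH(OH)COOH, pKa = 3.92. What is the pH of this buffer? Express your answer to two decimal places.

pH = 3.98

Henderson–Hasselbalch: pH = pKa + log([CH3CH(OH)COO-]/[CH3CH(OH)COOH]) = 3.92 + log(0.32/0.28)
pH = 3.92 + (+0.058) = 3.98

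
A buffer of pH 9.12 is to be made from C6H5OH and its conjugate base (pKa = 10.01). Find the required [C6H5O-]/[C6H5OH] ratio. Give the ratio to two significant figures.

ratio = 0.13

pH = pKa + log(r) ⇒ log(r) = 9.12 − 10.01 = -0.89
r = [C6H5O-]/[C6H5OH] = 10^(-0.89) = 0.129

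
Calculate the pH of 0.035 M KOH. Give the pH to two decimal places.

pH = 12.54

KOH is a strong base; [OH-] = 0.035 M.
pOH = -log(0.035) = 1.46
pH = 14.00 - 1.46 = 12.54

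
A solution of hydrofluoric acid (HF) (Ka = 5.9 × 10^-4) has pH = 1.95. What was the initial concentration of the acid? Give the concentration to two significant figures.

C₀ = 2.2 × 10^-1 M

[H+] = 10^(-1.95) = 1.12 × 10^-2 M = x
Ka = x²/(C₀ − x) ⇒ C₀ = x + x²/Ka
C₀ = 1.12 × 10^-2 + (1.12 × 10^-2)²/(5.9 × 10^-4) = 2.24 × 10^-1 M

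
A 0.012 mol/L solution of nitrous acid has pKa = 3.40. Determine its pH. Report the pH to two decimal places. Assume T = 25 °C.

HNO2 ⇌ NO2- + H+
Ka = 10^(−3.40) = 3.98 × 10^-4
From the ICE table, Ka = x²/(0.012 − x) = 3.98 × 10^-4.
The 5% rule fails; solving x² + Ka·x − Ka·C₀ = 0 exactly:
x = (−Ka + √(Ka² + 4·Ka·C₀))/2 = 2.00 × 10^-3 M
pH = −log(2.00 × 10^-3) = 2.70

pH = 2.70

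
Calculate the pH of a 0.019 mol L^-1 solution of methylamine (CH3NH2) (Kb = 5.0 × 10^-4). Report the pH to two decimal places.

CH3NH2 + H2O ⇌ CH3NH3+ + OH-
From the ICE table, Kb = x²/(0.019 − x) = 5.0 × 10^-4.
The 5% rule fails; solving x² + Kb·x − Kb·C₀ = 0 exactly:
x = [−0.0005 + √(0.0005² + 3.8e-05)]/2 = 2.84 × 10^-3 M
pOH = 2.55, so pH = 14.00 − pOH = 11.45

pH = 11.45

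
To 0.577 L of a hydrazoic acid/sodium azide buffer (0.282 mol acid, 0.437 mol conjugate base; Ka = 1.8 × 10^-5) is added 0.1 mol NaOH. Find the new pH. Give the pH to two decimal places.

After neutralization: n(HN3) = 0.182 mol, n(N3-) = 0.537 mol.
pKa = −log(1.8 × 10^-5) = 4.745
pH = pKa + log([A⁻]/[HA]) = 4.745 + log(0.537/0.182) = 4.745 +0.470

pH = 5.21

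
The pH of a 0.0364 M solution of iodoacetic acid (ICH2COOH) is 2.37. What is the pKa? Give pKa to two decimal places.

[H+] = 10^(-2.37) = 4.27 × 10^-3 M
At equilibrium [HA] = 0.0364 − 4.27 × 10^-3 = 3.21 × 10^-2 M
Ka = [H+][A-]/[HA] = (4.27 × 10^-3)² / 3.21 × 10^-2 = 5.68 × 10^-4
pKa = -log(5.68 × 10^-4) = 3.25

pKa = 3.25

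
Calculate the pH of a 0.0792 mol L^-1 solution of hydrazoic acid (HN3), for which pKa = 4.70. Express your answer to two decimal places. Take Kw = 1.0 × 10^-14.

pH = 2.90

HN3 ⇌ N3- + H+
Ka = 10^(−4.70) = 2.00 × 10^-5
From the ICE table, Ka = [H+]²/(0.0792 − [H+]) = 2.00 × 10^-5.
Assume [H+] ≪ 0.0792: [H+] ≈ √(2.00 × 10^-5 × 0.0792) = 1.26 × 10^-3 M
pH = −log[H+] = −log(1.26 × 10^-3) = 2.90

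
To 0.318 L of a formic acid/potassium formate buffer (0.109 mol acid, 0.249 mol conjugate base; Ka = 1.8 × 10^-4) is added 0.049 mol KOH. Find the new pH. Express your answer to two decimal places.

After neutralization: n(HCOOH) = 0.06 mol, n(HCOO-) = 0.298 mol.
pKa = −log(1.8 × 10^-4) = 3.745
Henderson–Hasselbalch with mole ratio 0.298/0.06: pH = 3.745 + (+0.696)

pH = 4.44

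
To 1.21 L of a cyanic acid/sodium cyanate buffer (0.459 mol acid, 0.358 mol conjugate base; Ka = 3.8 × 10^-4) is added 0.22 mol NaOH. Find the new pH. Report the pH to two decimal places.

OH- converts HOCN to OCN-: HOCN → 0.239 mol, OCN- → 0.578 mol.
pKa = −log(3.8 × 10^-4) = 3.420
Henderson–Hasselbalch with mole ratio 0.578/0.239: pH = 3.420 + (+0.384)

pH = 3.80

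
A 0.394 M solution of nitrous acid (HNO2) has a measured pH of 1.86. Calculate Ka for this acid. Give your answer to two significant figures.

Ka = 5.0 × 10^-4

[H+] = 10^(-1.86) = 1.38 × 10^-2 M
At equilibrium [HA] = 0.394 − 1.38 × 10^-2 = 3.80 × 10^-1 M
Ka = [H+][A-]/[HA] = (1.38 × 10^-2)² / 3.80 × 10^-1 = 5.0 × 10^-4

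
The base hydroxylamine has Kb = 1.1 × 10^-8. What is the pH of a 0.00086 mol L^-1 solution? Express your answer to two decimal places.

NH2OH + H2O ⇌ NH3OH+ + OH-
Kb = x²/(0.00086 − x) = 1.1 × 10^-8
Neglecting x in the denominator: x = √(1.1 × 10^-8 × 0.00086) = 3.08 × 10^-6 M
pOH = 5.51, so pH = 14.00 − pOH = 8.49

pH = 8.49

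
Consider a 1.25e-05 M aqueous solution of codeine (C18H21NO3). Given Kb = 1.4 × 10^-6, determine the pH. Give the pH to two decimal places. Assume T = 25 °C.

pH = 8.55

C18H21NO3 + H2O ⇌ C18H22NO3+ + OH-
Kb = x²/(1.25e-05 − x) = 1.4 × 10^-6
x is not negligible relative to C₀; solve x² + 1.4e-06·x − 1.75e-11 = 0.
x = (−Kb + √(Kb² + 4·Kb·C₀))/2 = 3.54 × 10^-6 M
pOH = −log(3.54 × 10^-6) = 5.45; pH = 14.00 − 5.45 = 8.55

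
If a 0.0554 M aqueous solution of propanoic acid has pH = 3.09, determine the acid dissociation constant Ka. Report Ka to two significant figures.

[H+] = 10^(-3.09) = 8.13 × 10^-4 M
At equilibrium [HA] = 0.0554 − 8.13 × 10^-4 = 5.46 × 10^-2 M
Ka = [H+][A-]/[HA] = (8.13 × 10^-4)² / 5.46 × 10^-2 = 1.2 × 10^-5

Ka = 1.2 × 10^-5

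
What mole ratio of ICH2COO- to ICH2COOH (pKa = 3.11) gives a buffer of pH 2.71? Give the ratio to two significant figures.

pH = pKa + log(r) ⇒ log(r) = 2.71 − 3.11 = -0.40
r = [ICH2COO-]/[ICH2COOH] = 10^(-0.40) = 0.398

ratio = 0.40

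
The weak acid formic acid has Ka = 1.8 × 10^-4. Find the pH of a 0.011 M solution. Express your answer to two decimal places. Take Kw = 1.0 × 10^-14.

pH = 2.88

HCOOH ⇌ HCOO- + H+
Ka = [H+]²/(0.011 − [H+]) = 1.8 × 10^-4
Here C₀/Ka ≈ 61.1, so the small-[H+] approximation fails. Use the quadratic:
[H+] = (−Ka + √(Ka² + 4·Ka·C₀))/2 = 1.32 × 10^-3 M
pH = −log(1.32 × 10^-3) = 2.88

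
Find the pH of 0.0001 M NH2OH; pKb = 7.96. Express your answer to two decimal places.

NH2OH + H2O ⇌ NH3OH+ + OH-
Kb = 10^(−7.96) = 1.10 × 10^-8
From the ICE table, Kb = x²/(0.0001 − x) = 1.10 × 10^-8.
Since Kb ≪ C₀, x ≈ √(Kb·C₀) = 1.05 × 10^-6 M.
pOH = −log(1.05 × 10^-6) = 5.98; pH = 14.00 − 5.98 = 8.02

pH = 8.02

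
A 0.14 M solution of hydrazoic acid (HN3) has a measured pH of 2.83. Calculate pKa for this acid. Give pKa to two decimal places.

pKa = 4.80

[H+] = 10^(-2.83) = 1.48 × 10^-3 M
At equilibrium [HA] = 0.14 − 1.48 × 10^-3 = 1.39 × 10^-1 M
Ka = [H+][A-]/[HA] = (1.48 × 10^-3)² / 1.39 × 10^-1 = 1.58 × 10^-5
pKa = -log(1.58 × 10^-5) = 4.80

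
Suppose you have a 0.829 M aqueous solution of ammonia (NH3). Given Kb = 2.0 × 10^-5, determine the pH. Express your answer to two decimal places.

NH3 + H2O ⇌ NH4+ + OH-
Let x = [OH-] at equilibrium. Kb = x²/(0.829 − x).
Assume x ≪ 0.829: x ≈ √(2.0 × 10^-5 × 0.829) = 4.07 × 10^-3 M
pOH = 2.39, so pH = 14.00 − pOH = 11.61

pH = 11.61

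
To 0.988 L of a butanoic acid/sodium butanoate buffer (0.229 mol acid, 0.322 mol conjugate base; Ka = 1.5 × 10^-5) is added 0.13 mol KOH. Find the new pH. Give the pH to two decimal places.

pH = 5.48

After neutralization: n(CH3(CH2)2COOH) = 0.099 mol, n(CH3(CH2)2COO-) = 0.452 mol.
pKa = −log(1.5 × 10^-5) = 4.824
pH = pKa + log([A⁻]/[HA]) = 4.824 + log(0.452/0.099) = 4.824 +0.660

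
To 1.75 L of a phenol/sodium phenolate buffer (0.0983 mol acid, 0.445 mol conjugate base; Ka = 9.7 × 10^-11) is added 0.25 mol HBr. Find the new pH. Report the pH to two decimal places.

pH = 9.76

After neutralization: n(C6H5OH) = 0.348 mol, n(C6H5O-) = 0.195 mol.
pKa = −log(9.7 × 10^-11) = 10.013
Henderson–Hasselbalch with mole ratio 0.195/0.348: pH = 10.013 + (-0.252)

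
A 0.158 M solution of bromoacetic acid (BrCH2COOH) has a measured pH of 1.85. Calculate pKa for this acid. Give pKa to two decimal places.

pKa = 2.86

[H+] = 10^(-1.85) = 1.41 × 10^-2 M
At equilibrium [HA] = 0.158 − 1.41 × 10^-2 = 1.44 × 10^-1 M
Ka = [H+][A-]/[HA] = (1.41 × 10^-2)² / 1.44 × 10^-1 = 1.38 × 10^-3
pKa = -log(1.38 × 10^-3) = 2.86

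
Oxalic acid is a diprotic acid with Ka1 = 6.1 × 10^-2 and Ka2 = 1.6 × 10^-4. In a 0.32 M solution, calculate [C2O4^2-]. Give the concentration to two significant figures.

First ionization gives [H+] ≈ [HC2O4-] = 1.13 × 10^-1 M.
Second step: Ka2 = [H+][C2O4^2-]/[HC2O4-] ≈ [C2O4^2-] (since [H+] ≈ [HC2O4-]).
So [C2O4^2-] ≈ Ka2.

1.6 × 10^-4 M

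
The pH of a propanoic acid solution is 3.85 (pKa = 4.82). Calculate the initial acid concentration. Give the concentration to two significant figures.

[H+] = 10^(-3.85) = 1.41 × 10^-4 M = x
Ka = 10^(−4.82) = 1.51 × 10^-5
Ka = x²/(C₀ − x) ⇒ C₀ = x + x²/Ka
C₀ = 1.41 × 10^-4 + (1.41 × 10^-4)²/(1.51 × 10^-5) = 1.46 × 10^-3 M

C₀ = 1.5 × 10^-3 M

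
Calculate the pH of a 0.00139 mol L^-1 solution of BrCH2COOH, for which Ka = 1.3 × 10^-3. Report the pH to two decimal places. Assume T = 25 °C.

BrCH2COOH ⇌ BrCH2COO- + H+
From the ICE table, Ka = [H+]²/(0.00139 − [H+]) = 1.3 × 10^-3.
The 5% rule fails; solving [H+]² + Ka·[H+] − Ka·C₀ = 0 exactly:
[H+] = [−0.0013 + √(0.0013² + 7.23e-06)]/2 = 8.43 × 10^-4 M
pH = −log[H+] = −log(8.43 × 10^-4) = 3.07

pH = 3.07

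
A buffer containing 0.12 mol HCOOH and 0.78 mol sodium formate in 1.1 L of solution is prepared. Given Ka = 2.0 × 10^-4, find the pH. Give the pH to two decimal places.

pKa = −log(2.0 × 10^-4) = 3.699
pH = pKa + log([A⁻]/[HA]) = 3.699 + log(0.78/0.12)
pH = 3.699 + (+0.813) = 4.51

pH = 4.51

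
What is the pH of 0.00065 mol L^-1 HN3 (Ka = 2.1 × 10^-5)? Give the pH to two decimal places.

pH = 3.97

HN3 ⇌ N3- + H+
Ka = [H+]²/(0.00065 − [H+]) = 2.1 × 10^-5
[H+] is not negligible relative to C₀; solve [H+]² + 2.1e-05·[H+] − 1.36e-08 = 0.
[H+] = [−2.1e-05 + √(2.1e-05² + 5.46e-08)]/2 = 1.07 × 10^-4 M
pH = −log(1.07 × 10^-4) = 3.97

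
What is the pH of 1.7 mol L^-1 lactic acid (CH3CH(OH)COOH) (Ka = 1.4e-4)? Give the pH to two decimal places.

CH3CH(OH)COOH ⇌ CH3CH(OH)COO- + H+
From the ICE table, Ka = [H+]²/(1.7 − [H+]) = 1.4 × 10^-4.
Assume [H+] ≪ 1.7: [H+] ≈ √(1.4 × 10^-4 × 1.7) = 1.54 × 10^-2 M
Check: 0.91% ionized — well under 5%, approximation valid.
pH = −log(1.54 × 10^-2) = 1.81

pH = 1.81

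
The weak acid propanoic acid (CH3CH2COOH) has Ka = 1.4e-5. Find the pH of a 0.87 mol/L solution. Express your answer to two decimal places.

pH = 2.46

CH3CH2COOH ⇌ CH3CH2COO- + H+
From the ICE table, Ka = x²/(0.87 − x) = 1.4 × 10^-5.
Since Ka ≪ C₀, x ≈ √(Ka·C₀) = 3.49 × 10^-3 M.
Check: 0.4% ionized — well under 5%, approximation valid.
pH = −log[H+] = −log(3.49 × 10^-3) = 2.46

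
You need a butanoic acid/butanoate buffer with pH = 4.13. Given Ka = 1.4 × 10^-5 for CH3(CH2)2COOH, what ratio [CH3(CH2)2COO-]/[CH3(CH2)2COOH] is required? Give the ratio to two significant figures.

ratio = 0.19

pKa = -log(1.4 × 10^-5) = 4.854
pH = pKa + log(r) ⇒ log(r) = 4.13 − 4.854 = -0.724
r = [CH3(CH2)2COO-]/[CH3(CH2)2COOH] = 10^(-0.724) = 0.189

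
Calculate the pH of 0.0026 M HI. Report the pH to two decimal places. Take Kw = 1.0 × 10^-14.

HI is a strong acid and dissociates completely, so [H+] = 0.0026 M.
pH = -log(0.0026) = 2.59

pH = 2.59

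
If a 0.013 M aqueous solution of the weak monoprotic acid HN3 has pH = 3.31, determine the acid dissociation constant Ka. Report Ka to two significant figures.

[H+] = 10^(-3.31) = 4.90 × 10^-4 M
At equilibrium [HA] = 0.013 − 4.90 × 10^-4 = 1.25 × 10^-2 M
Ka = [H+][A-]/[HA] = (4.90 × 10^-4)² / 1.25 × 10^-2 = 1.9 × 10^-5

Ka = 1.9 × 10^-5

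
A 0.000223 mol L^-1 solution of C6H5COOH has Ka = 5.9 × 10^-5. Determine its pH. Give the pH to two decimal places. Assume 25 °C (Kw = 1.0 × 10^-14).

pH = 4.05

C6H5COOH ⇌ C6H5COO- + H+
Ka = [H+]²/(0.000223 − [H+]) = 5.9 × 10^-5
Here C₀/Ka ≈ 3.78, so the small-[H+] approximation fails. Use the quadratic:
[H+] = (−Ka + √(Ka² + 4·Ka·C₀))/2 = 8.89 × 10^-5 M
pH = −log(8.89 × 10^-5) = 4.05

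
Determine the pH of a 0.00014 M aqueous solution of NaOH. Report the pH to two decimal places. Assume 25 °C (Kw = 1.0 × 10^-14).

pH = 10.15

NaOH is a strong base; [OH-] = 0.00014 M.
pOH = -log(0.00014) = 3.85
pH = 14.00 - 3.85 = 10.15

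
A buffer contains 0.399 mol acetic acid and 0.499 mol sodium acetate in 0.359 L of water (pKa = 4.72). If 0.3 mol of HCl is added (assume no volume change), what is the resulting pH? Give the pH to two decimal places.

Added H+ converts CH3COO- to CH3COOH: CH3COOH → 0.699 mol, CH3COO- → 0.199 mol.
pH = pKa + log([A⁻]/[HA]) = 4.72 + log(0.199/0.699) = 4.72 -0.546

pH = 4.17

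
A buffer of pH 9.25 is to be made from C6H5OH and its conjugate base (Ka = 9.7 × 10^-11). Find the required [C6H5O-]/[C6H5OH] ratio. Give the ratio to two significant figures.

ratio = 0.17

pKa = -log(9.7 × 10^-11) = 10.013
pH = pKa + log(r) ⇒ log(r) = 9.25 − 10.013 = -0.763
r = [C6H5O-]/[C6H5OH] = 10^(-0.763) = 0.173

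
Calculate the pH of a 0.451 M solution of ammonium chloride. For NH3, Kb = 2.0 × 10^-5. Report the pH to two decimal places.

pH = 4.82

NH4+ is the conjugate acid of the weak base NH3.
Ka = Kw/Kb = 1.0×10^-14 / 2.0 × 10^-5 = 5.00 × 10^-10
From the ICE table, Ka = x²/(0.451 − x) = 5.00 × 10^-10.
Since Ka ≪ C₀, x ≈ √(Ka·C₀) = 1.50 × 10^-5 M.
(x/C₀ = 0.0033% < 5%, so the approximation holds.)
pH = −log[H+] = −log(1.50 × 10^-5) = 4.82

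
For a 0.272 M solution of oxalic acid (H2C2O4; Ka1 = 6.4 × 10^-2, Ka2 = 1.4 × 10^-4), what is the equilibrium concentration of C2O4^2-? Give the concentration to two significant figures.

1.4 × 10^-4 M

First ionization gives [H+] ≈ [HC2O4-] = 1.04 × 10^-1 M.
Second step: Ka2 = [H+][C2O4^2-]/[HC2O4-] ≈ [C2O4^2-] (since [H+] ≈ [HC2O4-]).
So [C2O4^2-] ≈ Ka2.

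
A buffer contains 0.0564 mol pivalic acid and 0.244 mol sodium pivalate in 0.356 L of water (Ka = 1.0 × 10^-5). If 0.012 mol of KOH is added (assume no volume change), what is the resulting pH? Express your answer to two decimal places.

After neutralization: n((CH3)3CCOOH) = 0.0444 mol, n((CH3)3CCOO-) = 0.256 mol.
pKa = −log(1.0 × 10^-5) = 5.000
Henderson–Hasselbalch with mole ratio 0.256/0.0444: pH = 5.000 + (+0.761)

pH = 5.76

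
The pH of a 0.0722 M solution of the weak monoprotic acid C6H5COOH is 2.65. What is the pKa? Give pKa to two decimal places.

pKa = 4.14

[H+] = 10^(-2.65) = 2.24 × 10^-3 M
At equilibrium [HA] = 0.0722 − 2.24 × 10^-3 = 7.00 × 10^-2 M
Ka = [H+][A-]/[HA] = (2.24 × 10^-3)² / 7.00 × 10^-2 = 7.17 × 10^-5
pKa = -log(7.17 × 10^-5) = 4.14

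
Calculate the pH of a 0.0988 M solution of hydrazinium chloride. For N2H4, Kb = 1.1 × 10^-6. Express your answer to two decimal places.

N2H5+ is the conjugate acid of the weak base N2H4.
Ka = Kw/Kb = 1.0×10^-14 / 1.1 × 10^-6 = 9.09 × 10^-9
Ka = [H+]²/(0.0988 − [H+]) = 9.09 × 10^-9
Since Ka ≪ C₀, [H+] ≈ √(Ka·C₀) = 3.00 × 10^-5 M.
Check: 0.03% ionized — well under 5%, approximation valid.
pH = −log[H+] = −log(3.00 × 10^-5) = 4.52

pH = 4.52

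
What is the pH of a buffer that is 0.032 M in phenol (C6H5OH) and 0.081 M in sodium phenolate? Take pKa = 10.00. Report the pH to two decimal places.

pH = 10.40

pH = pKa + log([A⁻]/[HA]) = 10.00 + log(0.081/0.032)
pH = 10.00 + (+0.403) = 10.40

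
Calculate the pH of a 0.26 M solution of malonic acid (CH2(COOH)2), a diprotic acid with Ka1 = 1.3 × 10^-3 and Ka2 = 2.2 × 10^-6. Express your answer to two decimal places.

pH = 1.75

Ka1 ≫ Ka2, so treat the first dissociation as the only significant source of H+.
Ka1 = x²/(0.26 − x) = 1.3 × 10^-3
Solving the quadratic: x = (−Ka1 + √(Ka1² + 4·Ka1·C₀))/2 = 1.77 × 10^-2 M
pH = −log(1.77 × 10^-2) = 1.75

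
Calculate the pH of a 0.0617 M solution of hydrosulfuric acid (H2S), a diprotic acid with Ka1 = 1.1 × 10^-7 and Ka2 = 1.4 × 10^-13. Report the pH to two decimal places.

Since Ka1 ≫ Ka2, the first ionization dominates [H+].
Ka1 = x²/(0.0617 − x) = 1.1 × 10^-7
x ≈ √(1.1 × 10^-7 × 0.0617) = 8.24 × 10^-5 M
pH = −log(8.24 × 10^-5) = 4.08

pH = 4.08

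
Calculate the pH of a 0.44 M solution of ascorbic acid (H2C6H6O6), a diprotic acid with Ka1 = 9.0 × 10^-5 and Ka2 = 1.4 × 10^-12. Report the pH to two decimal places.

Ka1 ≫ Ka2, so treat the first dissociation as the only significant source of H+.
Ka1 = x²/(0.44 − x) = 9.0 × 10^-5
x ≈ √(9.0 × 10^-5 × 0.44) = 6.29 × 10^-3 M
pH = −log(6.29 × 10^-3) = 2.20

pH = 2.20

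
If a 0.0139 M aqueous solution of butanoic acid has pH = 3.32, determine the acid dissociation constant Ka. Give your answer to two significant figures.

[H+] = 10^(-3.32) = 4.79 × 10^-4 M
At equilibrium [HA] = 0.0139 − 4.79 × 10^-4 = 1.34 × 10^-2 M
Ka = [H+][A-]/[HA] = (4.79 × 10^-4)² / 1.34 × 10^-2 = 1.7 × 10^-5

Ka = 1.7 × 10^-5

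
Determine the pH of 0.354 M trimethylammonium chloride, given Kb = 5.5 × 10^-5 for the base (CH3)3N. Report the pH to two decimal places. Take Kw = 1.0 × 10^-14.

pH = 5.10

(CH3)3NH+ is the conjugate acid of the weak base (CH3)3N.
Ka = Kw/Kb = 1.0×10^-14 / 5.5 × 10^-5 = 1.82 × 10^-10
From the ICE table, Ka = [H+]²/(0.354 − [H+]) = 1.82 × 10^-10.
Neglecting [H+] in the denominator: [H+] = √(1.82 × 10^-10 × 0.354) = 8.03 × 10^-6 M
Check: 0.0023% ionized — well under 5%, approximation valid.
pH = −log[H+] = −log(8.03 × 10^-6) = 5.10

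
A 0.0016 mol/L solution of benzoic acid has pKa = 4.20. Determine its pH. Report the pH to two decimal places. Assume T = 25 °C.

C6H5COOH ⇌ C6H5COO- + H+
Ka = 10^(−4.20) = 6.31 × 10^-5
From the ICE table, Ka = x²/(0.0016 − x) = 6.31 × 10^-5.
The 5% rule fails; solving x² + Ka·x − Ka·C₀ = 0 exactly:
x = [−6.31e-05 + √(6.31e-05² + 4.04e-07)]/2 = 2.88 × 10^-4 M
pH = −log[H+] = −log(2.88 × 10^-4) = 3.54

pH = 3.54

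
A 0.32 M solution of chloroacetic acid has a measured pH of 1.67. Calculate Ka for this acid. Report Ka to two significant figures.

[H+] = 10^(-1.67) = 2.14 × 10^-2 M
At equilibrium [HA] = 0.32 − 2.14 × 10^-2 = 2.99 × 10^-1 M
Ka = [H+][A-]/[HA] = (2.14 × 10^-2)² / 2.99 × 10^-1 = 1.5 × 10^-3

Ka = 1.5 × 10^-3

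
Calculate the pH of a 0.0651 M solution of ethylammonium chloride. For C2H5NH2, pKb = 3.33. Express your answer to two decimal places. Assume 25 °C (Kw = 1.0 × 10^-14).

pH = 5.93

C2H5NH3+ is the conjugate acid of the weak base C2H5NH2.
Kb = 10^(−3.33) = 4.68 × 10^-4
Ka = Kw/Kb = 1.0×10^-14 / 4.68 × 10^-4 = 2.14 × 10^-11
Ka = x²/(0.0651 − x) = 2.14 × 10^-11
Assume x ≪ 0.0651: x ≈ √(2.14 × 10^-11 × 0.0651) = 1.18 × 10^-6 M
(x/C₀ = 0.0018% < 5%, so the approximation holds.)
pH = −log(1.18 × 10^-6) = 5.93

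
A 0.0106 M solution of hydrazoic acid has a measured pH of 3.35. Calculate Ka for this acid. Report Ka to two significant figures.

[H+] = 10^(-3.35) = 4.47 × 10^-4 M
At equilibrium [HA] = 0.0106 − 4.47 × 10^-4 = 1.02 × 10^-2 M
Ka = [H+][A-]/[HA] = (4.47 × 10^-4)² / 1.02 × 10^-2 = 2.0 × 10^-5

Ka = 2.0 × 10^-5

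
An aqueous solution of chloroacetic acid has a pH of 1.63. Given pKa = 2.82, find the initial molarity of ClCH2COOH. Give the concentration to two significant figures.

C₀ = 3.9 × 10^-1 M

[H+] = 10^(-1.63) = 2.34 × 10^-2 M = x
Ka = 10^(−2.82) = 1.51 × 10^-3
Ka = x²/(C₀ − x) ⇒ C₀ = x + x²/Ka
C₀ = 2.34 × 10^-2 + (2.34 × 10^-2)²/(1.51 × 10^-3) = 3.86 × 10^-1 M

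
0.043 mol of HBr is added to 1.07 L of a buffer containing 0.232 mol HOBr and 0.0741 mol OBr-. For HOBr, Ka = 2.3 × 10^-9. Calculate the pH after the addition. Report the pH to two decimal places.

After neutralization: n(HOBr) = 0.275 mol, n(OBr-) = 0.0311 mol.
pKa = −log(2.3 × 10^-9) = 8.638
pH = pKa + log(n_OBr-/n_HOBr) = 8.638 + log(0.0311/0.275) = 8.638 + (-0.947)

pH = 7.69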